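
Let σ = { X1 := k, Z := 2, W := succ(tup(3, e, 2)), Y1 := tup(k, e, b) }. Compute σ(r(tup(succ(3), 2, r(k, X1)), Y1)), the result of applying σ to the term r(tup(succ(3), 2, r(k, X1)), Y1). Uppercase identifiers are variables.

Replace each occurrence of X1 with k.
Replace each occurrence of Y1 with tup(k, e, b).
Result: r(tup(succ(3), 2, r(k, k)), tup(k, e, b)).

r(tup(succ(3), 2, r(k, k)), tup(k, e, b))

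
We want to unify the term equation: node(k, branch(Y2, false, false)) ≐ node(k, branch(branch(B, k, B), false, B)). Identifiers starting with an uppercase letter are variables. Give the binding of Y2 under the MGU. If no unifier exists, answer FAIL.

Decompose node/2: k ≐ k,  branch(Y2, false, false) ≐ branch(branch(B, k, B), false, B).
Delete trivial equation k ≐ k.
Decompose branch/3: Y2 ≐ branch(B, k, B),  false ≐ false,  false ≐ B.
Bind Y2 := branch(B, k, B); no other remaining equation mentions Y2.
Delete trivial equation false ≐ false.
Bind B := false. Substituting into the earlier binding gives Y2 := branch(false, k, false).
MGU = { Y2 := branch(false, k, false), B := false }, so Y2 := branch(false, k, false).

branch(false, k, false)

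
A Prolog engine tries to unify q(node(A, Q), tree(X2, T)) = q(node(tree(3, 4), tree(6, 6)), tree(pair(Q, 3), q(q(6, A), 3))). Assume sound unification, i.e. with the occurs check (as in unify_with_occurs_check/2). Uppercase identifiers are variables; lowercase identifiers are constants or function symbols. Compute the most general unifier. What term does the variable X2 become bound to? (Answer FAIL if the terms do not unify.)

pair(tree(6, 6), 3)

Decompose q/2: node(A, Q) = node(tree(3, 4), tree(6, 6)),  tree(X2, T) = tree(pair(Q, 3), q(q(6, A), 3)).
Decompose node/2: A = tree(3, 4),  Q = tree(6, 6).
Bind A := tree(3, 4); substituting into the one remaining equation that mentions A gives: tree(X2, T) = tree(pair(Q, 3), q(q(6, tree(3, 4)), 3)).
Bind Q := tree(6, 6); substituting into the remaining equation gives: tree(X2, T) = tree(pair(tree(6, 6), 3), q(q(6, tree(3, 4)), 3)).
Decompose tree/2: X2 = pair(tree(6, 6), 3),  T = q(q(6, tree(3, 4)), 3).
Bind X2 := pair(tree(6, 6), 3); no other remaining equation mentions X2.
Bind T := q(q(6, tree(3, 4)), 3).
MGU = { A ↦ tree(3, 4), Q ↦ tree(6, 6), X2 ↦ pair(tree(6, 6), 3), T ↦ q(q(6, tree(3, 4)), 3) }, so X2 ↦ pair(tree(6, 6), 3).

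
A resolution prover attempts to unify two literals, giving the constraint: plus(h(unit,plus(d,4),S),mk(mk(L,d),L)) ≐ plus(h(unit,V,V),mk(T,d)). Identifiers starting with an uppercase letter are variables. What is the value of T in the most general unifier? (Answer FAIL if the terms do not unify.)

mk(d,d)

Decompose plus/2: h(unit,plus(d,4),S) ≐ h(unit,V,V),  mk(mk(L,d),L) ≐ mk(T,d).
Decompose h/3: unit ≐ unit,  plus(d,4) ≐ V,  S ≐ V.
Delete trivial equation unit ≐ unit.
Bind V := plus(d,4); substituting into the one remaining equation that mentions V gives: S ≐ plus(d,4).
Bind S := plus(d,4); no other remaining equation mentions S.
Decompose mk/2: mk(L,d) ≐ T,  L ≐ d.
Bind T := mk(L,d); no other remaining equation mentions T.
Bind L := d. Substituting into the earlier binding gives T := mk(d,d).
MGU = { V ↦ plus(d,4), S ↦ plus(d,4), T ↦ mk(d,d), L ↦ d }, so T ↦ mk(d,d).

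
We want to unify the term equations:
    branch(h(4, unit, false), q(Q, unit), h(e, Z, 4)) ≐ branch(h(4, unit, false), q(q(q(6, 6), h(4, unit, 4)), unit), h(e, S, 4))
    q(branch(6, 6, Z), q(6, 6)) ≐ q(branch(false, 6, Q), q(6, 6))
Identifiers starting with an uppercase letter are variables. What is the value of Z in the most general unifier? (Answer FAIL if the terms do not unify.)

FAIL

Decompose branch/3: h(4, unit, false) ≐ h(4, unit, false),  q(Q, unit) ≐ q(q(q(6, 6), h(4, unit, 4)), unit),  h(e, Z, 4) ≐ h(e, S, 4).
Delete trivial equation h(4, unit, false) ≐ h(4, unit, false).
Decompose q/2: Q ≐ q(q(6, 6), h(4, unit, 4)),  unit ≐ unit.
Bind Q := q(q(6, 6), h(4, unit, 4)); substituting into the one remaining equation that mentions Q gives: q(branch(6, 6, Z), q(6, 6)) ≐ q(branch(false, 6, q(q(6, 6), h(4, unit, 4))), q(6, 6)).
Delete trivial equation unit ≐ unit.
Decompose h/3: e ≐ e,  Z ≐ S,  4 ≐ 4.
Delete trivial equation e ≐ e.
Bind Z := S; substituting into the one remaining equation that mentions Z gives: q(branch(6, 6, S), q(6, 6)) ≐ q(branch(false, 6, q(q(6, 6), h(4, unit, 4))), q(6, 6)).
Delete trivial equation 4 ≐ 4.
Decompose q/2: branch(6, 6, S) ≐ branch(false, 6, q(q(6, 6), h(4, unit, 4))),  q(6, 6) ≐ q(6, 6).
Decompose branch/3: 6 ≐ false,  6 ≐ 6,  S ≐ q(q(6, 6), h(4, unit, 4)).
Clash: constants 6 and false differ; no unifier exists.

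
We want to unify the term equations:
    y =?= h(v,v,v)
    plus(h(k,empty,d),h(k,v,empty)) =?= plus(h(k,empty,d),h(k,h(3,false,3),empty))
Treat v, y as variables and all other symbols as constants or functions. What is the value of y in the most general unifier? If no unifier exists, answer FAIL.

Bind y := h(v,v,v); no other remaining equation mentions y.
Decompose plus/2: h(k,empty,d) =?= h(k,empty,d),  h(k,v,empty) =?= h(k,h(3,false,3),empty).
Delete trivial equation h(k,empty,d) =?= h(k,empty,d).
Decompose h/3: k =?= k,  v =?= h(3,false,3),  empty =?= empty.
Delete trivial equation k =?= k.
Bind v := h(3,false,3); no other remaining equation mentions v. Substituting into the earlier binding gives y := h(h(3,false,3),h(3,false,3),h(3,false,3)).
Delete trivial equation empty =?= empty.
MGU = { y ↦ h(h(3,false,3),h(3,false,3),h(3,false,3)), v ↦ h(3,false,3) }, so y ↦ h(h(3,false,3),h(3,false,3),h(3,false,3)).

h(h(3,false,3),h(3,false,3),h(3,false,3))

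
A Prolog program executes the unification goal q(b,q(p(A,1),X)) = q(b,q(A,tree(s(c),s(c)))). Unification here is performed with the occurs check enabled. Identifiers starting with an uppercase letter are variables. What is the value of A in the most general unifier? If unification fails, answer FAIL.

Decompose q/2: b = b,  q(p(A,1),X) = q(A,tree(s(c),s(c))).
Delete trivial equation b = b.
Decompose q/2: p(A,1) = A,  X = tree(s(c),s(c)).
Occurs check fails: A occurs in p(A,1); the equation A = p(A,1) has no finite solution.

FAIL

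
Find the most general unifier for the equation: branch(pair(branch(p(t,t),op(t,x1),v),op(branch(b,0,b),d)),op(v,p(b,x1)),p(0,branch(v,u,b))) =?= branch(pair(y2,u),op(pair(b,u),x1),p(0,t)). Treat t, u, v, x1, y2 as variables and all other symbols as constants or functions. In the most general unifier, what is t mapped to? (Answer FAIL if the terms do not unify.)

Decompose branch/3: pair(branch(p(t,t),op(t,x1),v),op(branch(b,0,b),d)) =?= pair(y2,u),  op(v,p(b,x1)) =?= op(pair(b,u),x1),  p(0,branch(v,u,b)) =?= p(0,t).
Decompose pair/2: branch(p(t,t),op(t,x1),v) =?= y2,  op(branch(b,0,b),d) =?= u.
Bind y2 := branch(p(t,t),op(t,x1),v); no other remaining equation mentions y2.
Bind u := op(branch(b,0,b),d); substituting into the remaining equations gives: op(v,p(b,x1)) =?= op(pair(b,op(branch(b,0,b),d)),x1),  p(0,branch(v,op(branch(b,0,b),d),b)) =?= p(0,t).
Decompose op/2: v =?= pair(b,op(branch(b,0,b),d)),  p(b,x1) =?= x1.
Bind v := pair(b,op(branch(b,0,b),d)); substituting into the one remaining equation that mentions v gives: p(0,branch(pair(b,op(branch(b,0,b),d)),op(branch(b,0,b),d),b)) =?= p(0,t). Substituting into the earlier binding gives y2 := branch(p(t,t),op(t,x1),pair(b,op(branch(b,0,b),d))).
Occurs check fails: x1 occurs in p(b,x1); the equation x1 =?= p(b,x1) has no finite solution.

FAIL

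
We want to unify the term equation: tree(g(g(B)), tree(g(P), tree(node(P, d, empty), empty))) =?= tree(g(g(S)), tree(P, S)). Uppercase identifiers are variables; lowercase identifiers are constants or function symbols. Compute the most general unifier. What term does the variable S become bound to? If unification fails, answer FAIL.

Decompose tree/2: g(g(B)) =?= g(g(S)),  tree(g(P), tree(node(P, d, empty), empty)) =?= tree(P, S).
Decompose g/1: g(B) =?= g(S).
Decompose g/1: B =?= S.
Bind B := S; no other remaining equation mentions B.
Decompose tree/2: g(P) =?= P,  tree(node(P, d, empty), empty) =?= S.
Occurs check fails: P occurs in g(P); the equation P =?= g(P) has no finite solution.

FAIL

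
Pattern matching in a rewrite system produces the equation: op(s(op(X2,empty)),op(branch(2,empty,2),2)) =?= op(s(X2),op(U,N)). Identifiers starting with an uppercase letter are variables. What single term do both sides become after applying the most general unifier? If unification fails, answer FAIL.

Decompose op/2: s(op(X2,empty)) =?= s(X2),  op(branch(2,empty,2),2) =?= op(U,N).
Decompose s/1: op(X2,empty) =?= X2.
Occurs check fails: X2 occurs in op(X2,empty); the equation X2 =?= op(X2,empty) has no finite solution.

FAIL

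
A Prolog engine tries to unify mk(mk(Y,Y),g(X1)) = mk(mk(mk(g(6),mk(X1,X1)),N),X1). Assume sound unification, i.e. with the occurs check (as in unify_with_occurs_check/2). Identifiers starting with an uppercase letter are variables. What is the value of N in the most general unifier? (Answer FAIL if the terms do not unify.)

FAIL

Decompose mk/2: mk(Y,Y) = mk(mk(g(6),mk(X1,X1)),N),  g(X1) = X1.
Decompose mk/2: Y = mk(g(6),mk(X1,X1)),  Y = N.
Bind Y := mk(g(6),mk(X1,X1)); substituting into the one remaining equation that mentions Y gives: mk(g(6),mk(X1,X1)) = N.
Bind N := mk(g(6),mk(X1,X1)); no other remaining equation mentions N.
Occurs check fails: X1 occurs in g(X1); the equation X1 = g(X1) has no finite solution.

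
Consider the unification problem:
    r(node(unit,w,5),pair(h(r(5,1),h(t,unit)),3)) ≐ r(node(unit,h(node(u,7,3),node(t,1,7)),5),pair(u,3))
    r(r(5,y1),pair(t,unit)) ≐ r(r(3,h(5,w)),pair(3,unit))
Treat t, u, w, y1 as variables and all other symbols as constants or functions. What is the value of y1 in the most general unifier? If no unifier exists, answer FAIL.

Decompose r/2: node(unit,w,5) ≐ node(unit,h(node(u,7,3),node(t,1,7)),5),  pair(h(r(5,1),h(t,unit)),3) ≐ pair(u,3).
Decompose node/3: unit ≐ unit,  w ≐ h(node(u,7,3),node(t,1,7)),  5 ≐ 5.
Delete trivial equation unit ≐ unit.
Bind w := h(node(u,7,3),node(t,1,7)); substituting into the one remaining equation that mentions w gives: r(r(5,y1),pair(t,unit)) ≐ r(r(3,h(5,h(node(u,7,3),node(t,1,7)))),pair(3,unit)).
Delete trivial equation 5 ≐ 5.
Decompose pair/2: h(r(5,1),h(t,unit)) ≐ u,  3 ≐ 3.
Bind u := h(r(5,1),h(t,unit)); substituting into the one remaining equation that mentions u gives: r(r(5,y1),pair(t,unit)) ≐ r(r(3,h(5,h(node(h(r(5,1),h(t,unit)),7,3),node(t,1,7)))),pair(3,unit)). Substituting into the earlier binding gives w := h(node(h(r(5,1),h(t,unit)),7,3),node(t,1,7)).
Delete trivial equation 3 ≐ 3.
Decompose r/2: r(5,y1) ≐ r(3,h(5,h(node(h(r(5,1),h(t,unit)),7,3),node(t,1,7)))),  pair(t,unit) ≐ pair(3,unit).
Decompose r/2: 5 ≐ 3,  y1 ≐ h(5,h(node(h(r(5,1),h(t,unit)),7,3),node(t,1,7))).
Clash: constants 5 and 3 differ; no unifier exists.

FAIL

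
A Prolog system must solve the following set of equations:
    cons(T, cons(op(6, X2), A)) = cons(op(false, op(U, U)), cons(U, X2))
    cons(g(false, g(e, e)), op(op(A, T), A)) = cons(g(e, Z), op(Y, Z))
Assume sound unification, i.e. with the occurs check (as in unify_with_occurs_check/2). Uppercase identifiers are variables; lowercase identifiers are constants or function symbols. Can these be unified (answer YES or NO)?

Decompose cons/2: T = op(false, op(U, U)),  cons(op(6, X2), A) = cons(U, X2).
Bind T := op(false, op(U, U)); substituting into the one remaining equation that mentions T gives: cons(g(false, g(e, e)), op(op(A, op(false, op(U, U))), A)) = cons(g(e, Z), op(Y, Z)).
Decompose cons/2: op(6, X2) = U,  A = X2.
Bind U := op(6, X2); substituting into the one remaining equation that mentions U gives: cons(g(false, g(e, e)), op(op(A, op(false, op(op(6, X2), op(6, X2)))), A)) = cons(g(e, Z), op(Y, Z)). Substituting into the earlier binding gives T := op(false, op(op(6, X2), op(6, X2))).
Bind A := X2; substituting into the remaining equation gives: cons(g(false, g(e, e)), op(op(X2, op(false, op(op(6, X2), op(6, X2)))), X2)) = cons(g(e, Z), op(Y, Z)).
Decompose cons/2: g(false, g(e, e)) = g(e, Z),  op(op(X2, op(false, op(op(6, X2), op(6, X2)))), X2) = op(Y, Z).
Decompose g/2: false = e,  g(e, e) = Z.
Clash: constants false and e differ; no unifier exists.

NO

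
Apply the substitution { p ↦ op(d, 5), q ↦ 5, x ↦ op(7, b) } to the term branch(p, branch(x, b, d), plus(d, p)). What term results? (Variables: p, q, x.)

branch(op(d, 5), branch(op(7, b), b, d), plus(d, op(d, 5)))

Replace each occurrence of p with op(d, 5).
Replace each occurrence of x with op(7, b).
Result: branch(op(d, 5), branch(op(7, b), b, d), plus(d, op(d, 5))).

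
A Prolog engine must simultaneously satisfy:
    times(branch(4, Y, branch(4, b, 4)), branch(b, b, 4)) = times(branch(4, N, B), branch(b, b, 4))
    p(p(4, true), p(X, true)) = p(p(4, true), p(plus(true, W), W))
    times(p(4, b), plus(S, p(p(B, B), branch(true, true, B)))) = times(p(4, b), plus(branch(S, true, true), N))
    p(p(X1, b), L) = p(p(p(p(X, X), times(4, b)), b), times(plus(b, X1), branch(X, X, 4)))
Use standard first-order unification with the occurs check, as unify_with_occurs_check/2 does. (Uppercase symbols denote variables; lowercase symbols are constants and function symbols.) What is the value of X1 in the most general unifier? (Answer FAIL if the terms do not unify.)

Decompose times/2: branch(4, Y, branch(4, b, 4)) = branch(4, N, B),  branch(b, b, 4) = branch(b, b, 4).
Decompose branch/3: 4 = 4,  Y = N,  branch(4, b, 4) = B.
Delete trivial equation 4 = 4.
Bind Y := N; no other remaining equation mentions Y.
Bind B := branch(4, b, 4); substituting into the one remaining equation that mentions B gives: times(p(4, b), plus(S, p(p(branch(4, b, 4), branch(4, b, 4)), branch(true, true, branch(4, b, 4))))) = times(p(4, b), plus(branch(S, true, true), N)).
Delete trivial equation branch(b, b, 4) = branch(b, b, 4).
Decompose p/2: p(4, true) = p(4, true),  p(X, true) = p(plus(true, W), W).
Delete trivial equation p(4, true) = p(4, true).
Decompose p/2: X = plus(true, W),  true = W.
Bind X := plus(true, W); substituting into the one remaining equation that mentions X gives: p(p(X1, b), L) = p(p(p(p(plus(true, W), plus(true, W)), times(4, b)), b), times(plus(b, X1), branch(plus(true, W), plus(true, W), 4))).
Bind W := true; substituting into the one remaining equation that mentions W gives: p(p(X1, b), L) = p(p(p(p(plus(true, true), plus(true, true)), times(4, b)), b), times(plus(b, X1), branch(plus(true, true), plus(true, true), 4))). Substituting into the earlier binding gives X := plus(true, true).
Decompose times/2: p(4, b) = p(4, b),  plus(S, p(p(branch(4, b, 4), branch(4, b, 4)), branch(true, true, branch(4, b, 4)))) = plus(branch(S, true, true), N).
Delete trivial equation p(4, b) = p(4, b).
Decompose plus/2: S = branch(S, true, true),  p(p(branch(4, b, 4), branch(4, b, 4)), branch(true, true, branch(4, b, 4))) = N.
Occurs check fails: S occurs in branch(S, true, true); the equation S = branch(S, true, true) has no finite solution.

FAIL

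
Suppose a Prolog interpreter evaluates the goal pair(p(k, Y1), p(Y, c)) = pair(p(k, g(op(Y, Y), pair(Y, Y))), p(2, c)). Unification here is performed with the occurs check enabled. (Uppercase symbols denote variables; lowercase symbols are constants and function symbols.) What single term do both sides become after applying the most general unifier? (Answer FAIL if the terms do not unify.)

pair(p(k, g(op(2, 2), pair(2, 2))), p(2, c))

Decompose pair/2: p(k, Y1) = p(k, g(op(Y, Y), pair(Y, Y))),  p(Y, c) = p(2, c).
Decompose p/2: k = k,  Y1 = g(op(Y, Y), pair(Y, Y)).
Delete trivial equation k = k.
Bind Y1 := g(op(Y, Y), pair(Y, Y)); no other remaining equation mentions Y1.
Decompose p/2: Y = 2,  c = c.
Bind Y := 2; no other remaining equation mentions Y. Substituting into the earlier binding gives Y1 := g(op(2, 2), pair(2, 2)).
Delete trivial equation c = c.
Applying the MGU to either side gives pair(p(k, g(op(2, 2), pair(2, 2))), p(2, c)).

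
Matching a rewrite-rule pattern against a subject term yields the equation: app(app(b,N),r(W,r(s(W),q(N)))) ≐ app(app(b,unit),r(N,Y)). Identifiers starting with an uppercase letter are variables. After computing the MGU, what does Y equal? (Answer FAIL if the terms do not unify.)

r(s(unit),q(unit))

Decompose app/2: app(b,N) ≐ app(b,unit),  r(W,r(s(W),q(N))) ≐ r(N,Y).
Decompose app/2: b ≐ b,  N ≐ unit.
Delete trivial equation b ≐ b.
Bind N := unit; substituting into the remaining equation gives: r(W,r(s(W),q(unit))) ≐ r(unit,Y).
Decompose r/2: W ≐ unit,  r(s(W),q(unit)) ≐ Y.
Bind W := unit; substituting into the remaining equation gives: r(s(unit),q(unit)) ≐ Y.
Bind Y := r(s(unit),q(unit)).
MGU = { N -> unit, W -> unit, Y -> r(s(unit),q(unit)) }, so Y -> r(s(unit),q(unit)).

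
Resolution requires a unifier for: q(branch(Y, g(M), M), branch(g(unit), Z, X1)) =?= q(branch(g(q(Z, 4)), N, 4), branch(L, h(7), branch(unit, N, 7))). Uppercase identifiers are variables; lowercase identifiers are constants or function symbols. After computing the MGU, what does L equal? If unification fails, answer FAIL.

g(unit)

Decompose q/2: branch(Y, g(M), M) =?= branch(g(q(Z, 4)), N, 4),  branch(g(unit), Z, X1) =?= branch(L, h(7), branch(unit, N, 7)).
Decompose branch/3: Y =?= g(q(Z, 4)),  g(M) =?= N,  M =?= 4.
Bind Y := g(q(Z, 4)); no other remaining equation mentions Y.
Bind N := g(M); substituting into the one remaining equation that mentions N gives: branch(g(unit), Z, X1) =?= branch(L, h(7), branch(unit, g(M), 7)).
Bind M := 4; substituting into the remaining equation gives: branch(g(unit), Z, X1) =?= branch(L, h(7), branch(unit, g(4), 7)). Substituting into the earlier binding gives N := g(4).
Decompose branch/3: g(unit) =?= L,  Z =?= h(7),  X1 =?= branch(unit, g(4), 7).
Bind L := g(unit); no other remaining equation mentions L.
Bind Z := h(7); no other remaining equation mentions Z. Substituting into the earlier binding gives Y := g(q(h(7), 4)).
Bind X1 := branch(unit, g(4), 7).
MGU = { Y := g(q(h(7), 4)), N := g(4), M := 4, L := g(unit), Z := h(7), X1 := branch(unit, g(4), 7) }, so L := g(unit).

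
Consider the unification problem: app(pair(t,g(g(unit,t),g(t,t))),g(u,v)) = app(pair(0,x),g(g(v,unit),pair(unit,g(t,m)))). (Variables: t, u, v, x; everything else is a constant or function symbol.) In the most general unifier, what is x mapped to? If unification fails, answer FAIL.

Decompose app/2: pair(t,g(g(unit,t),g(t,t))) = pair(0,x),  g(u,v) = g(g(v,unit),pair(unit,g(t,m))).
Decompose pair/2: t = 0,  g(g(unit,t),g(t,t)) = x.
Bind t := 0; substituting into the remaining equations gives: g(g(unit,0),g(0,0)) = x,  g(u,v) = g(g(v,unit),pair(unit,g(0,m))).
Bind x := g(g(unit,0),g(0,0)); no other remaining equation mentions x.
Decompose g/2: u = g(v,unit),  v = pair(unit,g(0,m)).
Bind u := g(v,unit); no other remaining equation mentions u.
Bind v := pair(unit,g(0,m)). Substituting into the earlier binding gives u := g(pair(unit,g(0,m)),unit).
MGU = { t -> 0, x -> g(g(unit,0),g(0,0)), u -> g(pair(unit,g(0,m)),unit), v -> pair(unit,g(0,m)) }, so x -> g(g(unit,0),g(0,0)).

g(g(unit,0),g(0,0))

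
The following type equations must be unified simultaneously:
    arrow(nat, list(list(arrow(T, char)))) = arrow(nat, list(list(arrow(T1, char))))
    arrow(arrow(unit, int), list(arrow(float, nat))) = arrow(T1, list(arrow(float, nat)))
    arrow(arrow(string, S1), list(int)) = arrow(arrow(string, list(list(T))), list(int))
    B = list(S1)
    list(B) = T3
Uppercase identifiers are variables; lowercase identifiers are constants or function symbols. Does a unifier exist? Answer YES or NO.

Decompose arrow/2: nat = nat,  list(list(arrow(T, char))) = list(list(arrow(T1, char))).
Delete trivial equation nat = nat.
Decompose list/1: list(arrow(T, char)) = list(arrow(T1, char)).
Decompose list/1: arrow(T, char) = arrow(T1, char).
Decompose arrow/2: T = T1,  char = char.
Bind T := T1; substituting into the one remaining equation that mentions T gives: arrow(arrow(string, S1), list(int)) = arrow(arrow(string, list(list(T1))), list(int)).
Delete trivial equation char = char.
Decompose arrow/2: arrow(unit, int) = T1,  list(arrow(float, nat)) = list(arrow(float, nat)).
Bind T1 := arrow(unit, int); substituting into the one remaining equation that mentions T1 gives: arrow(arrow(string, S1), list(int)) = arrow(arrow(string, list(list(arrow(unit, int)))), list(int)). Substituting into the earlier binding gives T := arrow(unit, int).
Delete trivial equation list(arrow(float, nat)) = list(arrow(float, nat)).
Decompose arrow/2: arrow(string, S1) = arrow(string, list(list(arrow(unit, int)))),  list(int) = list(int).
Decompose arrow/2: string = string,  S1 = list(list(arrow(unit, int))).
Delete trivial equation string = string.
Bind S1 := list(list(arrow(unit, int))); substituting into the one remaining equation that mentions S1 gives: B = list(list(list(arrow(unit, int)))).
Delete trivial equation list(int) = list(int).
Bind B := list(list(list(arrow(unit, int)))); substituting into the remaining equation gives: list(list(list(list(arrow(unit, int))))) = T3.
Bind T3 := list(list(list(list(arrow(unit, int))))).
No equations remain and no clash or occurs-check failure arose, so a unifier exists.

YES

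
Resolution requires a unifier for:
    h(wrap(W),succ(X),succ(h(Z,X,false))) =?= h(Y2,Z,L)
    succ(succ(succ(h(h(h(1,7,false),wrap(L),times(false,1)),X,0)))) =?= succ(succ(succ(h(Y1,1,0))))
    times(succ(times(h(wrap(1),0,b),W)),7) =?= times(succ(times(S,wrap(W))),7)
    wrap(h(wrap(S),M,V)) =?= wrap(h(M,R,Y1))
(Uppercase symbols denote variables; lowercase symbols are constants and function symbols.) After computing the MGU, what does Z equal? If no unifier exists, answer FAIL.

FAIL

Decompose h/3: wrap(W) =?= Y2,  succ(X) =?= Z,  succ(h(Z,X,false)) =?= L.
Bind Y2 := wrap(W); no other remaining equation mentions Y2.
Bind Z := succ(X); substituting into the one remaining equation that mentions Z gives: succ(h(succ(X),X,false)) =?= L.
Bind L := succ(h(succ(X),X,false)); substituting into the one remaining equation that mentions L gives: succ(succ(succ(h(h(h(1,7,false),wrap(succ(h(succ(X),X,false))),times(false,1)),X,0)))) =?= succ(succ(succ(h(Y1,1,0)))).
Decompose succ/1: succ(succ(h(h(h(1,7,false),wrap(succ(h(succ(X),X,false))),times(false,1)),X,0))) =?= succ(succ(h(Y1,1,0))).
Decompose succ/1: succ(h(h(h(1,7,false),wrap(succ(h(succ(X),X,false))),times(false,1)),X,0)) =?= succ(h(Y1,1,0)).
Decompose succ/1: h(h(h(1,7,false),wrap(succ(h(succ(X),X,false))),times(false,1)),X,0) =?= h(Y1,1,0).
Decompose h/3: h(h(1,7,false),wrap(succ(h(succ(X),X,false))),times(false,1)) =?= Y1,  X =?= 1,  0 =?= 0.
Bind Y1 := h(h(1,7,false),wrap(succ(h(succ(X),X,false))),times(false,1)); substituting into the one remaining equation that mentions Y1 gives: wrap(h(wrap(S),M,V)) =?= wrap(h(M,R,h(h(1,7,false),wrap(succ(h(succ(X),X,false))),times(false,1)))).
Bind X := 1; substituting into the one remaining equation that mentions X gives: wrap(h(wrap(S),M,V)) =?= wrap(h(M,R,h(h(1,7,false),wrap(succ(h(succ(1),1,false))),times(false,1)))). Substituting into the earlier bindings gives Z := succ(1), L := succ(h(succ(1),1,false)), Y1 := h(h(1,7,false),wrap(succ(h(succ(1),1,false))),times(false,1)).
Delete trivial equation 0 =?= 0.
Decompose times/2: succ(times(h(wrap(1),0,b),W)) =?= succ(times(S,wrap(W))),  7 =?= 7.
Decompose succ/1: times(h(wrap(1),0,b),W) =?= times(S,wrap(W)).
Decompose times/2: h(wrap(1),0,b) =?= S,  W =?= wrap(W).
Bind S := h(wrap(1),0,b); substituting into the one remaining equation that mentions S gives: wrap(h(wrap(h(wrap(1),0,b)),M,V)) =?= wrap(h(M,R,h(h(1,7,false),wrap(succ(h(succ(1),1,false))),times(false,1)))).
Occurs check fails: W occurs in wrap(W); the equation W =?= wrap(W) has no finite solution.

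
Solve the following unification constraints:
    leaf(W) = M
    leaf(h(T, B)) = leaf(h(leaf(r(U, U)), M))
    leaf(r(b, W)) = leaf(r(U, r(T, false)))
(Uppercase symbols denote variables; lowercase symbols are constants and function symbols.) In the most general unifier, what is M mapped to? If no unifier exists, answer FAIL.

Bind M := leaf(W); substituting into the one remaining equation that mentions M gives: leaf(h(T, B)) = leaf(h(leaf(r(U, U)), leaf(W))).
Decompose leaf/1: h(T, B) = h(leaf(r(U, U)), leaf(W)).
Decompose h/2: T = leaf(r(U, U)),  B = leaf(W).
Bind T := leaf(r(U, U)); substituting into the one remaining equation that mentions T gives: leaf(r(b, W)) = leaf(r(U, r(leaf(r(U, U)), false))).
Bind B := leaf(W); no other remaining equation mentions B.
Decompose leaf/1: r(b, W) = r(U, r(leaf(r(U, U)), false)).
Decompose r/2: b = U,  W = r(leaf(r(U, U)), false).
Bind U := b; substituting into the remaining equation gives: W = r(leaf(r(b, b)), false). Substituting into the earlier binding gives T := leaf(r(b, b)).
Bind W := r(leaf(r(b, b)), false). Substituting into the earlier bindings gives M := leaf(r(leaf(r(b, b)), false)), B := leaf(r(leaf(r(b, b)), false)).
MGU = { M ↦ leaf(r(leaf(r(b, b)), false)), T ↦ leaf(r(b, b)), B ↦ leaf(r(leaf(r(b, b)), false)), U ↦ b, W ↦ r(leaf(r(b, b)), false) }, so M ↦ leaf(r(leaf(r(b, b)), false)).

leaf(r(leaf(r(b, b)), false))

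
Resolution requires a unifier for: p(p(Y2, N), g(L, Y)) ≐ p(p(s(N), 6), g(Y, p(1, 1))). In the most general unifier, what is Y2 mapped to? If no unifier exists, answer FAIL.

s(6)

Decompose p/2: p(Y2, N) ≐ p(s(N), 6),  g(L, Y) ≐ g(Y, p(1, 1)).
Decompose p/2: Y2 ≐ s(N),  N ≐ 6.
Bind Y2 := s(N); no other remaining equation mentions Y2.
Bind N := 6; no other remaining equation mentions N. Substituting into the earlier binding gives Y2 := s(6).
Decompose g/2: L ≐ Y,  Y ≐ p(1, 1).
Bind L := Y; no other remaining equation mentions L.
Bind Y := p(1, 1). Substituting into the earlier binding gives L := p(1, 1).
MGU = { Y2 := s(6), N := 6, L := p(1, 1), Y := p(1, 1) }, so Y2 := s(6).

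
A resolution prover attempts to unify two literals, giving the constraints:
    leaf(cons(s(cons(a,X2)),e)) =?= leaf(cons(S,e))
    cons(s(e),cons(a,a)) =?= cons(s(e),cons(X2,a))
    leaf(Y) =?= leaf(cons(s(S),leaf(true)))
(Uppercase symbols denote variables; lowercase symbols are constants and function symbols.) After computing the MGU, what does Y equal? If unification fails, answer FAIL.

Decompose leaf/1: cons(s(cons(a,X2)),e) =?= cons(S,e).
Decompose cons/2: s(cons(a,X2)) =?= S,  e =?= e.
Bind S := s(cons(a,X2)); substituting into the one remaining equation that mentions S gives: leaf(Y) =?= leaf(cons(s(s(cons(a,X2))),leaf(true))).
Delete trivial equation e =?= e.
Decompose cons/2: s(e) =?= s(e),  cons(a,a) =?= cons(X2,a).
Delete trivial equation s(e) =?= s(e).
Decompose cons/2: a =?= X2,  a =?= a.
Bind X2 := a; substituting into the one remaining equation that mentions X2 gives: leaf(Y) =?= leaf(cons(s(s(cons(a,a))),leaf(true))). Substituting into the earlier binding gives S := s(cons(a,a)).
Delete trivial equation a =?= a.
Decompose leaf/1: Y =?= cons(s(s(cons(a,a))),leaf(true)).
Bind Y := cons(s(s(cons(a,a))),leaf(true)).
MGU = { S ↦ s(cons(a,a)), X2 ↦ a, Y ↦ cons(s(s(cons(a,a))),leaf(true)) }, so Y ↦ cons(s(s(cons(a,a))),leaf(true)).

cons(s(s(cons(a,a))),leaf(true))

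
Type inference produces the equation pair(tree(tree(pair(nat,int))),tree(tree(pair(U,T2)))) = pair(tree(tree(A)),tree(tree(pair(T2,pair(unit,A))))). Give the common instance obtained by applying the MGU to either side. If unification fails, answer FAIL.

Decompose pair/2: tree(tree(pair(nat,int))) = tree(tree(A)),  tree(tree(pair(U,T2))) = tree(tree(pair(T2,pair(unit,A)))).
Decompose tree/1: tree(pair(nat,int)) = tree(A).
Decompose tree/1: pair(nat,int) = A.
Bind A := pair(nat,int); substituting into the remaining equation gives: tree(tree(pair(U,T2))) = tree(tree(pair(T2,pair(unit,pair(nat,int))))).
Decompose tree/1: tree(pair(U,T2)) = tree(pair(T2,pair(unit,pair(nat,int)))).
Decompose tree/1: pair(U,T2) = pair(T2,pair(unit,pair(nat,int))).
Decompose pair/2: U = T2,  T2 = pair(unit,pair(nat,int)).
Bind U := T2; no other remaining equation mentions U.
Bind T2 := pair(unit,pair(nat,int)). Substituting into the earlier binding gives U := pair(unit,pair(nat,int)).
Applying the MGU to either side gives pair(tree(tree(pair(nat,int))),tree(tree(pair(pair(unit,pair(nat,int)),pair(unit,pair(nat,int)))))).

pair(tree(tree(pair(nat,int))),tree(tree(pair(pair(unit,pair(nat,int)),pair(unit,pair(nat,int))))))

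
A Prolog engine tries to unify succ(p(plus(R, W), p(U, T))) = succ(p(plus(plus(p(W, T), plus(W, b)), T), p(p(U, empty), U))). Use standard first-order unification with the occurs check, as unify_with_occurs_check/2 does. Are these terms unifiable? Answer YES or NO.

Decompose succ/1: p(plus(R, W), p(U, T)) = p(plus(plus(p(W, T), plus(W, b)), T), p(p(U, empty), U)).
Decompose p/2: plus(R, W) = plus(plus(p(W, T), plus(W, b)), T),  p(U, T) = p(p(U, empty), U).
Decompose plus/2: R = plus(p(W, T), plus(W, b)),  W = T.
Bind R := plus(p(W, T), plus(W, b)); no other remaining equation mentions R.
Bind W := T; no other remaining equation mentions W. Substituting into the earlier binding gives R := plus(p(T, T), plus(T, b)).
Decompose p/2: U = p(U, empty),  T = U.
Occurs check fails: U occurs in p(U, empty); the equation U = p(U, empty) has no finite solution.

NO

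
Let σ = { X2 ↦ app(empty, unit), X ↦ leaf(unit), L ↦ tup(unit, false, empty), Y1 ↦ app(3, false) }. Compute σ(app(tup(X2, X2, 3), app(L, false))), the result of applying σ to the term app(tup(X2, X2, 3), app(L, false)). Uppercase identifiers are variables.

app(tup(app(empty, unit), app(empty, unit), 3), app(tup(unit, false, empty), false))

Replace each occurrence of X2 with app(empty, unit).
Replace each occurrence of L with tup(unit, false, empty).
Result: app(tup(app(empty, unit), app(empty, unit), 3), app(tup(unit, false, empty), false)).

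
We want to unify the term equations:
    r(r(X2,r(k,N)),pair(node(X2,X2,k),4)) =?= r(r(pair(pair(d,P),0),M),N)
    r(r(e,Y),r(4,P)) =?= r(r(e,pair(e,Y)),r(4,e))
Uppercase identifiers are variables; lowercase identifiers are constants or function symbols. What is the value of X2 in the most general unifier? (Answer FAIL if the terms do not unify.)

FAIL

Decompose r/2: r(X2,r(k,N)) =?= r(pair(pair(d,P),0),M),  pair(node(X2,X2,k),4) =?= N.
Decompose r/2: X2 =?= pair(pair(d,P),0),  r(k,N) =?= M.
Bind X2 := pair(pair(d,P),0); substituting into the one remaining equation that mentions X2 gives: pair(node(pair(pair(d,P),0),pair(pair(d,P),0),k),4) =?= N.
Bind M := r(k,N); no other remaining equation mentions M.
Bind N := pair(node(pair(pair(d,P),0),pair(pair(d,P),0),k),4); no other remaining equation mentions N. Substituting into the earlier binding gives M := r(k,pair(node(pair(pair(d,P),0),pair(pair(d,P),0),k),4)).
Decompose r/2: r(e,Y) =?= r(e,pair(e,Y)),  r(4,P) =?= r(4,e).
Decompose r/2: e =?= e,  Y =?= pair(e,Y).
Delete trivial equation e =?= e.
Occurs check fails: Y occurs in pair(e,Y); the equation Y =?= pair(e,Y) has no finite solution.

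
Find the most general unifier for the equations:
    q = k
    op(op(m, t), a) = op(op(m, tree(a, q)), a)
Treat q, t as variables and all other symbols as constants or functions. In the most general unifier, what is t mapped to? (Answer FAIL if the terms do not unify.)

tree(a, k)

Bind q := k; substituting into the remaining equation gives: op(op(m, t), a) = op(op(m, tree(a, k)), a).
Decompose op/2: op(m, t) = op(m, tree(a, k)),  a = a.
Decompose op/2: m = m,  t = tree(a, k).
Delete trivial equation m = m.
Bind t := tree(a, k); no other remaining equation mentions t.
Delete trivial equation a = a.
MGU = { q ↦ k, t ↦ tree(a, k) }, so t ↦ tree(a, k).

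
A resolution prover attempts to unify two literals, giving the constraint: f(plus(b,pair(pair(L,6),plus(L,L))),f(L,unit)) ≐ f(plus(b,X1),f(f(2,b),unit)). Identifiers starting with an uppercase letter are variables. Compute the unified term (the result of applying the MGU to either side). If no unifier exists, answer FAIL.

f(plus(b,pair(pair(f(2,b),6),plus(f(2,b),f(2,b)))),f(f(2,b),unit))

Decompose f/2: plus(b,pair(pair(L,6),plus(L,L))) ≐ plus(b,X1),  f(L,unit) ≐ f(f(2,b),unit).
Decompose plus/2: b ≐ b,  pair(pair(L,6),plus(L,L)) ≐ X1.
Delete trivial equation b ≐ b.
Bind X1 := pair(pair(L,6),plus(L,L)); no other remaining equation mentions X1.
Decompose f/2: L ≐ f(2,b),  unit ≐ unit.
Bind L := f(2,b); no other remaining equation mentions L. Substituting into the earlier binding gives X1 := pair(pair(f(2,b),6),plus(f(2,b),f(2,b))).
Delete trivial equation unit ≐ unit.
Applying the MGU to either side gives f(plus(b,pair(pair(f(2,b),6),plus(f(2,b),f(2,b)))),f(f(2,b),unit)).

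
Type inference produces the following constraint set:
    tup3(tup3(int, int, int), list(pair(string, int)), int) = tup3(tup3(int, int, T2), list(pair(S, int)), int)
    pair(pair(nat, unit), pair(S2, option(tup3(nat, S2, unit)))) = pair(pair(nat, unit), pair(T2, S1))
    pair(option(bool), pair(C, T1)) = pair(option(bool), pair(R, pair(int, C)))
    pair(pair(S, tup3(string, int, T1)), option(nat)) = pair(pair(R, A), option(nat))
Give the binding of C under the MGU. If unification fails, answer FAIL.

Decompose tup3/3: tup3(int, int, int) = tup3(int, int, T2),  list(pair(string, int)) = list(pair(S, int)),  int = int.
Decompose tup3/3: int = int,  int = int,  int = T2.
Delete trivial equation int = int.
Delete trivial equation int = int.
Bind T2 := int; substituting into the one remaining equation that mentions T2 gives: pair(pair(nat, unit), pair(S2, option(tup3(nat, S2, unit)))) = pair(pair(nat, unit), pair(int, S1)).
Decompose list/1: pair(string, int) = pair(S, int).
Decompose pair/2: string = S,  int = int.
Bind S := string; substituting into the one remaining equation that mentions S gives: pair(pair(string, tup3(string, int, T1)), option(nat)) = pair(pair(R, A), option(nat)).
Delete trivial equation int = int.
Delete trivial equation int = int.
Decompose pair/2: pair(nat, unit) = pair(nat, unit),  pair(S2, option(tup3(nat, S2, unit))) = pair(int, S1).
Delete trivial equation pair(nat, unit) = pair(nat, unit).
Decompose pair/2: S2 = int,  option(tup3(nat, S2, unit)) = S1.
Bind S2 := int; substituting into the one remaining equation that mentions S2 gives: option(tup3(nat, int, unit)) = S1.
Bind S1 := option(tup3(nat, int, unit)); no other remaining equation mentions S1.
Decompose pair/2: option(bool) = option(bool),  pair(C, T1) = pair(R, pair(int, C)).
Delete trivial equation option(bool) = option(bool).
Decompose pair/2: C = R,  T1 = pair(int, C).
Bind C := R; substituting into the one remaining equation that mentions C gives: T1 = pair(int, R).
Bind T1 := pair(int, R); substituting into the remaining equation gives: pair(pair(string, tup3(string, int, pair(int, R))), option(nat)) = pair(pair(R, A), option(nat)).
Decompose pair/2: pair(string, tup3(string, int, pair(int, R))) = pair(R, A),  option(nat) = option(nat).
Decompose pair/2: string = R,  tup3(string, int, pair(int, R)) = A.
Bind R := string; substituting into the one remaining equation that mentions R gives: tup3(string, int, pair(int, string)) = A. Substituting into the earlier bindings gives C := string, T1 := pair(int, string).
Bind A := tup3(string, int, pair(int, string)); no other remaining equation mentions A.
Delete trivial equation option(nat) = option(nat).
MGU = { T2 := int, S := string, S2 := int, S1 := option(tup3(nat, int, unit)), C := string, T1 := pair(int, string), R := string, A := tup3(string, int, pair(int, string)) }, so C := string.

string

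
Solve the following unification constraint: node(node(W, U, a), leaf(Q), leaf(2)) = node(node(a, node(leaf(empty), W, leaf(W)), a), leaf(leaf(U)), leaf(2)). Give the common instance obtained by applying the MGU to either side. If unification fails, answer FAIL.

node(node(a, node(leaf(empty), a, leaf(a)), a), leaf(leaf(node(leaf(empty), a, leaf(a)))), leaf(2))

Decompose node/3: node(W, U, a) = node(a, node(leaf(empty), W, leaf(W)), a),  leaf(Q) = leaf(leaf(U)),  leaf(2) = leaf(2).
Decompose node/3: W = a,  U = node(leaf(empty), W, leaf(W)),  a = a.
Bind W := a; substituting into the one remaining equation that mentions W gives: U = node(leaf(empty), a, leaf(a)).
Bind U := node(leaf(empty), a, leaf(a)); substituting into the one remaining equation that mentions U gives: leaf(Q) = leaf(leaf(node(leaf(empty), a, leaf(a)))).
Delete trivial equation a = a.
Decompose leaf/1: Q = leaf(node(leaf(empty), a, leaf(a))).
Bind Q := leaf(node(leaf(empty), a, leaf(a))); no other remaining equation mentions Q.
Delete trivial equation leaf(2) = leaf(2).
Applying the MGU to either side gives node(node(a, node(leaf(empty), a, leaf(a)), a), leaf(leaf(node(leaf(empty), a, leaf(a)))), leaf(2)).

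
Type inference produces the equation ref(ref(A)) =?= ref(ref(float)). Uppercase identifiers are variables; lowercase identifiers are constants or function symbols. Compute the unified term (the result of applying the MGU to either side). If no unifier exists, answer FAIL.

Decompose ref/1: ref(A) =?= ref(float).
Decompose ref/1: A =?= float.
Bind A := float.
Applying the MGU to either side gives ref(ref(float)).

ref(ref(float))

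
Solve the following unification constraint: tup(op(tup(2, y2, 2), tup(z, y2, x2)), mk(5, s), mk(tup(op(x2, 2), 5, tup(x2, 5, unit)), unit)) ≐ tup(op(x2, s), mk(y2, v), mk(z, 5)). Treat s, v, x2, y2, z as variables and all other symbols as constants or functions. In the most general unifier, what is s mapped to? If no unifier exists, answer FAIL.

FAIL

Decompose tup/3: op(tup(2, y2, 2), tup(z, y2, x2)) ≐ op(x2, s),  mk(5, s) ≐ mk(y2, v),  mk(tup(op(x2, 2), 5, tup(x2, 5, unit)), unit) ≐ mk(z, 5).
Decompose op/2: tup(2, y2, 2) ≐ x2,  tup(z, y2, x2) ≐ s.
Bind x2 := tup(2, y2, 2); substituting into the 2 remaining equations that mention x2 gives: tup(z, y2, tup(2, y2, 2)) ≐ s,  mk(tup(op(tup(2, y2, 2), 2), 5, tup(tup(2, y2, 2), 5, unit)), unit) ≐ mk(z, 5).
Bind s := tup(z, y2, tup(2, y2, 2)); substituting into the one remaining equation that mentions s gives: mk(5, tup(z, y2, tup(2, y2, 2))) ≐ mk(y2, v).
Decompose mk/2: 5 ≐ y2,  tup(z, y2, tup(2, y2, 2)) ≐ v.
Bind y2 := 5; substituting into the remaining equations gives: tup(z, 5, tup(2, 5, 2)) ≐ v,  mk(tup(op(tup(2, 5, 2), 2), 5, tup(tup(2, 5, 2), 5, unit)), unit) ≐ mk(z, 5). Substituting into the earlier bindings gives x2 := tup(2, 5, 2), s := tup(z, 5, tup(2, 5, 2)).
Bind v := tup(z, 5, tup(2, 5, 2)); no other remaining equation mentions v.
Decompose mk/2: tup(op(tup(2, 5, 2), 2), 5, tup(tup(2, 5, 2), 5, unit)) ≐ z,  unit ≐ 5.
Bind z := tup(op(tup(2, 5, 2), 2), 5, tup(tup(2, 5, 2), 5, unit)); no other remaining equation mentions z. Substituting into the earlier bindings gives s := tup(tup(op(tup(2, 5, 2), 2), 5, tup(tup(2, 5, 2), 5, unit)), 5, tup(2, 5, 2)), v := tup(tup(op(tup(2, 5, 2), 2), 5, tup(tup(2, 5, 2), 5, unit)), 5, tup(2, 5, 2)).
Clash: constants unit and 5 differ; no unifier exists.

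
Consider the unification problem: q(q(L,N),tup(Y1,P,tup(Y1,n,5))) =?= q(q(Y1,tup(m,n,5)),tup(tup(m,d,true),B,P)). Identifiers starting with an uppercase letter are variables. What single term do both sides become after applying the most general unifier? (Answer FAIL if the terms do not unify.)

q(q(tup(m,d,true),tup(m,n,5)),tup(tup(m,d,true),tup(tup(m,d,true),n,5),tup(tup(m,d,true),n,5)))

Decompose q/2: q(L,N) =?= q(Y1,tup(m,n,5)),  tup(Y1,P,tup(Y1,n,5)) =?= tup(tup(m,d,true),B,P).
Decompose q/2: L =?= Y1,  N =?= tup(m,n,5).
Bind L := Y1; no other remaining equation mentions L.
Bind N := tup(m,n,5); no other remaining equation mentions N.
Decompose tup/3: Y1 =?= tup(m,d,true),  P =?= B,  tup(Y1,n,5) =?= P.
Bind Y1 := tup(m,d,true); substituting into the one remaining equation that mentions Y1 gives: tup(tup(m,d,true),n,5) =?= P. Substituting into the earlier binding gives L := tup(m,d,true).
Bind P := B; substituting into the remaining equation gives: tup(tup(m,d,true),n,5) =?= B.
Bind B := tup(tup(m,d,true),n,5). Substituting into the earlier binding gives P := tup(tup(m,d,true),n,5).
Applying the MGU to either side gives q(q(tup(m,d,true),tup(m,n,5)),tup(tup(m,d,true),tup(tup(m,d,true),n,5),tup(tup(m,d,true),n,5))).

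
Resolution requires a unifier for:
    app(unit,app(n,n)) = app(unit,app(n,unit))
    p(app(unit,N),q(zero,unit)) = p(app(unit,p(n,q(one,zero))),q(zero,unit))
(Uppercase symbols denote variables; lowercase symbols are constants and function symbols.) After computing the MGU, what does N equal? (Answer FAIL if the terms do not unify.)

Decompose app/2: unit = unit,  app(n,n) = app(n,unit).
Delete trivial equation unit = unit.
Decompose app/2: n = n,  n = unit.
Delete trivial equation n = n.
Clash: constants n and unit differ; no unifier exists.

FAIL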